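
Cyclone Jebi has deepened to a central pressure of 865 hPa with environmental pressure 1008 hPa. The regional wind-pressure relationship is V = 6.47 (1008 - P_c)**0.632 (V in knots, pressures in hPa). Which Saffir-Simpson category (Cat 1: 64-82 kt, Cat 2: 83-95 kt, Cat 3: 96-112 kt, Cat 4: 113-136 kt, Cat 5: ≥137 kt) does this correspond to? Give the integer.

ΔP = 1008 − 865 = 143 hPa.
V ≈ 6.47 × 143^0.632 = 6.47 × 23.02 ≈ 149 kt.
149 kt falls in the Category 5 band.

5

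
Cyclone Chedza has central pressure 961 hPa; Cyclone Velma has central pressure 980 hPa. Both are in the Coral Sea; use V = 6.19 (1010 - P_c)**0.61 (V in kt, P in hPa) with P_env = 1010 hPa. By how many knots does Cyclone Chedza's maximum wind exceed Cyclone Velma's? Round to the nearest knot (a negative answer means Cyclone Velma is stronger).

17 kt

Cyclone Chedza: ΔP = 49; V ≈ 6.19 × 49^0.61 ≈ 66.48 kt.
Cyclone Velma: ΔP = 30; V ≈ 6.19 × 30^0.61 ≈ 49.29 kt.
Difference ≈ 66.48 − 49.29 = 17.19 → 17 kt.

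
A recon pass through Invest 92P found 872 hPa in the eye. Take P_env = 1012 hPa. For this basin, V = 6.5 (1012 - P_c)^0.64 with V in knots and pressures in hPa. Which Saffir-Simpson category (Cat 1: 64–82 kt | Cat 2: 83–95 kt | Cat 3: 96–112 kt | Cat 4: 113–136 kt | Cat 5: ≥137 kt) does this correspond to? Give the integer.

5

ΔP = 1012 − 872 = 140 hPa.
V ≈ 6.5 × 140^0.64 = 6.5 × 23.63 ≈ 154 kt.
154 kt falls in the Category 5 band.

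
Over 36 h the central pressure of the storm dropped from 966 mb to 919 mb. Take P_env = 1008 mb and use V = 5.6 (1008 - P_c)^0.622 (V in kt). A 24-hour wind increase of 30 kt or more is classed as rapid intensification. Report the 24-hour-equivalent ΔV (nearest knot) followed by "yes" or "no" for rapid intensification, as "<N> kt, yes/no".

V₁: ΔP = 42, V ≈ 5.6 × 42^0.622 ≈ 57.26 kt.
V₂: ΔP = 89, V ≈ 5.6 × 89^0.622 ≈ 91.35 kt.
ΔV over 36 h = 34.09 kt → 24 h equivalent = 34.09 × 24/36 ≈ 22.73 kt.
23 kt < 30 kt ⇒ not rapid intensification.

23 kt, no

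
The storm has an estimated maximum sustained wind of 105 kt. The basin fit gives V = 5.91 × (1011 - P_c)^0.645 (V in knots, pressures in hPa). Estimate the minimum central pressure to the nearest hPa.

924 hPa

ΔP = (V / 5.91)^(1/0.645) = (105/5.91)^1.550.
105/5.91 = 17.766; 17.766^1.550 ≈ 86.57 hPa.
P_c = 1011 − 86.57 = 924.43 ≈ 924 hPa.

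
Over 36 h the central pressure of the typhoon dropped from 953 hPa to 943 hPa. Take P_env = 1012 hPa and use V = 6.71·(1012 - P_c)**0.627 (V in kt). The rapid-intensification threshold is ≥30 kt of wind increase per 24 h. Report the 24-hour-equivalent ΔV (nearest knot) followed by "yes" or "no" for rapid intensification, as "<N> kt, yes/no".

6 kt, no

V₁: ΔP = 59, V ≈ 6.71 × 59^0.627 ≈ 86.51 kt.
V₂: ΔP = 69, V ≈ 6.71 × 69^0.627 ≈ 95.43 kt.
ΔV over 36 h = 8.92 kt → 24 h equivalent = 8.92 × 24/36 ≈ 5.95 kt.
6 kt < 30 kt ⇒ not rapid intensification.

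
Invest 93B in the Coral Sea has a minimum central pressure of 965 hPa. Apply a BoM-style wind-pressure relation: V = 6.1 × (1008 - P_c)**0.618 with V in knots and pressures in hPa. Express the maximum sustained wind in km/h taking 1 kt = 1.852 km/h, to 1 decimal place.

115.5 km/h

ΔP = 1008 − 965 = 43 hPa.
V ≈ 6.1 × 43^0.618 = 6.1 × 10.221 ≈ 62.347 kt.
62.347 × 1.852 ≈ 115.47 km/h → 115.5 km/h.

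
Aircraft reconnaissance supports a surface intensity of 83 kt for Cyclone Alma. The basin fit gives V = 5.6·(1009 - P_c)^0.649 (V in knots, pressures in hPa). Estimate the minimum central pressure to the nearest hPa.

945 hPa

ΔP = (V / 5.6)^(1/0.649) = (83/5.6)^1.541.
83/5.6 = 14.821; 14.821^1.541 ≈ 63.70 hPa.
P_c = 1009 − 63.70 = 945.30 ≈ 945 hPa.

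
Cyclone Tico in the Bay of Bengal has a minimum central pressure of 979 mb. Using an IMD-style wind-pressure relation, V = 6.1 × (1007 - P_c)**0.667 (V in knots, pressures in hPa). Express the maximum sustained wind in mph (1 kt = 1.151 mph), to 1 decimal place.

ΔP = 1007 − 979 = 28 mb.
V ≈ 6.1 × 28^0.667 = 6.1 × 9.231 ≈ 56.310 kt.
56.310 × 1.151 ≈ 64.81 mph → 64.8 mph.

64.8 mph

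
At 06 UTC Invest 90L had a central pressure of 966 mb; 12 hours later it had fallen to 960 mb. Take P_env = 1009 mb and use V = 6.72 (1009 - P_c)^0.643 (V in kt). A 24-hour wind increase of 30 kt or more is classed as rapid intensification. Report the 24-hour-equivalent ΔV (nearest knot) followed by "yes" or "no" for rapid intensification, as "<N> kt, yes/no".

13 kt, no

V₁: ΔP = 43, V ≈ 6.72 × 43^0.643 ≈ 75.46 kt.
V₂: ΔP = 49, V ≈ 6.72 × 49^0.643 ≈ 82.07 kt.
ΔV over 12 h = 6.61 kt → 24 h equivalent = 6.61 × 24/12 ≈ 13.22 kt.
13 kt < 30 kt ⇒ not rapid intensification.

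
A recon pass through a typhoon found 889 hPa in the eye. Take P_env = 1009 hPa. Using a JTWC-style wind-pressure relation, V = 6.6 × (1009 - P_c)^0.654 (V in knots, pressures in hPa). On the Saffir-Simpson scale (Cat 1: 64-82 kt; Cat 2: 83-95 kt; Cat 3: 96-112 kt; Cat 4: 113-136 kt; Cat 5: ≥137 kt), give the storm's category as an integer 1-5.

ΔP = 1009 − 889 = 120 hPa.
V ≈ 6.6 × 120^0.654 = 6.6 × 22.90 ≈ 151 kt.
151 kt falls in the Category 5 band.

5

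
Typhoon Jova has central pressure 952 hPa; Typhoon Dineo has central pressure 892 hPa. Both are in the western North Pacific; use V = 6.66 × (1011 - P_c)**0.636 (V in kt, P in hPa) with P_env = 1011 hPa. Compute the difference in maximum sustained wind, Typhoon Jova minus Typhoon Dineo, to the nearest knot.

-50 kt

Typhoon Jova: ΔP = 59; V ≈ 6.66 × 59^0.636 ≈ 89.07 kt.
Typhoon Dineo: ΔP = 119; V ≈ 6.66 × 119^0.636 ≈ 139.16 kt.
Difference ≈ 89.07 − 139.16 = -50.09 → -50 kt.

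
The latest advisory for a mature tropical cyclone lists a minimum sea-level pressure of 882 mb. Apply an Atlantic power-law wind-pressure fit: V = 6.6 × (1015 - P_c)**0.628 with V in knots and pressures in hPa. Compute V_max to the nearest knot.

142 kt

ΔP = 1015 − 882 = 133 mb.
133^0.628 ≈ 21.566.
V ≈ 6.6 × 21.566 ≈ 142.3 kt.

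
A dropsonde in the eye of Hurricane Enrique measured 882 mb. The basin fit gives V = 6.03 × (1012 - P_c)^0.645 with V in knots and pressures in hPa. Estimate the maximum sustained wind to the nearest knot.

ΔP = 1012 − 882 = 130 mb.
130^0.645 ≈ 23.094.
V ≈ 6.03 × 23.094 ≈ 139.3 kt.

139 kt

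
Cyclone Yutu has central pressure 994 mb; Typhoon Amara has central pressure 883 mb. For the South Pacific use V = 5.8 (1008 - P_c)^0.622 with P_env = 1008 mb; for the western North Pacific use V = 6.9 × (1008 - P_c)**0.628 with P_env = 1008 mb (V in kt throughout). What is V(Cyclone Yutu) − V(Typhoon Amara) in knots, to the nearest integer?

Cyclone Yutu: ΔP = 14; V ≈ 5.8 × 14^0.622 ≈ 29.94 kt.
Typhoon Amara: ΔP = 125; V ≈ 6.9 × 125^0.628 ≈ 143.12 kt.
Difference ≈ 29.94 − 143.12 = -113.18 → -113 kt.

-113 kt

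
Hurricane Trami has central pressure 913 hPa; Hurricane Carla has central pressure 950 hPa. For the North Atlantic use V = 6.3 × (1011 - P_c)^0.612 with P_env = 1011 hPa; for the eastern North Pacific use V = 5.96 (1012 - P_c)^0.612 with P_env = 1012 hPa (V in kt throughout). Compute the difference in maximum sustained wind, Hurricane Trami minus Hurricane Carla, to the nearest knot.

30 kt

Hurricane Trami: ΔP = 98; V ≈ 6.3 × 98^0.612 ≈ 104.22 kt.
Hurricane Carla: ΔP = 62; V ≈ 5.96 × 62^0.612 ≈ 74.51 kt.
Difference ≈ 104.22 − 74.51 = 29.71 → 30 kt.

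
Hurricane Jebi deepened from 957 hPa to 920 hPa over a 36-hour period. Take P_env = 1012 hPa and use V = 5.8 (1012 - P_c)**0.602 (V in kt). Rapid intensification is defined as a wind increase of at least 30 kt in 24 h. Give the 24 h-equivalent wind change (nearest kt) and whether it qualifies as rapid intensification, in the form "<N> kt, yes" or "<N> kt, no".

V₁: ΔP = 55, V ≈ 5.8 × 55^0.602 ≈ 64.73 kt.
V₂: ΔP = 92, V ≈ 5.8 × 92^0.602 ≈ 88.23 kt.
ΔV over 36 h = 23.50 kt → 24 h equivalent = 23.50 × 24/36 ≈ 15.67 kt.
16 kt < 30 kt ⇒ not rapid intensification.

16 kt, no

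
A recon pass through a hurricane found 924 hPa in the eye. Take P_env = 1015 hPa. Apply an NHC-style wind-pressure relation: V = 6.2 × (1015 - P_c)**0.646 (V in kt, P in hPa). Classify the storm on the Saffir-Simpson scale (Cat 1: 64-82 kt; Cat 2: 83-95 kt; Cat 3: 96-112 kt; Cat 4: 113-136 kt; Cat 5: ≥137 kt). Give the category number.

ΔP = 1015 − 924 = 91 hPa.
V ≈ 6.2 × 91^0.646 = 6.2 × 18.43 ≈ 114 kt.
114 kt falls in the Category 4 band.

4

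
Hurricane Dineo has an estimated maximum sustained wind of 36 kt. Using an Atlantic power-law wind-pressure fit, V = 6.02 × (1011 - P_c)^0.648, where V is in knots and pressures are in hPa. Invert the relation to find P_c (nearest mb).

ΔP = (V / 6.02)^(1/0.648) = (36/6.02)^1.543.
36/6.02 = 5.980; 5.980^1.543 ≈ 15.80 mb.
P_c = 1011 − 15.80 = 995.20 ≈ 995 mb.

995 mb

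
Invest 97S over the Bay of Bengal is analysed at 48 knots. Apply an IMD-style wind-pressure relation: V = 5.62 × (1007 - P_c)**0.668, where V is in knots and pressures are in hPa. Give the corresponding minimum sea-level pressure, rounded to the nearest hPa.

982 hPa

ΔP = (V / 5.62)^(1/0.668) = (48/5.62)^1.497.
48/5.62 = 8.541; 8.541^1.497 ≈ 24.80 hPa.
P_c = 1007 − 24.80 = 982.20 ≈ 982 hPa.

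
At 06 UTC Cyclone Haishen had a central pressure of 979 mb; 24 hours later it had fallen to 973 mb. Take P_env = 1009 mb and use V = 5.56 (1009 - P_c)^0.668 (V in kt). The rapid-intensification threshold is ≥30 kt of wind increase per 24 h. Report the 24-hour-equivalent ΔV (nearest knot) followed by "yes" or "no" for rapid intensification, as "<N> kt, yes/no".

V₁: ΔP = 30, V ≈ 5.56 × 30^0.668 ≈ 53.93 kt.
V₂: ΔP = 36, V ≈ 5.56 × 36^0.668 ≈ 60.91 kt.
ΔV over 24 h = 6.98 kt → 24 h equivalent = 6.98 × 24/24 ≈ 6.98 kt.
7 kt < 30 kt ⇒ not rapid intensification.

7 kt, no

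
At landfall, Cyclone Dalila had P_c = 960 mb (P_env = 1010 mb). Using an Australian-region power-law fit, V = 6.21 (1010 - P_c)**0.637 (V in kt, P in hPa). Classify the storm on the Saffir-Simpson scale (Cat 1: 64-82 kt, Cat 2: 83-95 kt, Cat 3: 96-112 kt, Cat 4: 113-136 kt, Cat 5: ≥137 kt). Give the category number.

1

ΔP = 1010 − 960 = 50 mb.
V ≈ 6.21 × 50^0.637 = 6.21 × 12.08 ≈ 75 kt.
75 kt falls in the Category 1 band.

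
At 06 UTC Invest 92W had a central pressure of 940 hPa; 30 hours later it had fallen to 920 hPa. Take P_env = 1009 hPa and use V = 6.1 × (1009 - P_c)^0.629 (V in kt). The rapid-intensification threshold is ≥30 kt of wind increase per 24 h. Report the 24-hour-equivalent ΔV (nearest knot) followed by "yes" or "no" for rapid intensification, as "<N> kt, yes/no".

V₁: ΔP = 69, V ≈ 6.1 × 69^0.629 ≈ 87.49 kt.
V₂: ΔP = 89, V ≈ 6.1 × 89^0.629 ≈ 102.68 kt.
ΔV over 30 h = 15.19 kt → 24 h equivalent = 15.19 × 24/30 ≈ 12.15 kt.
12 kt < 30 kt ⇒ not rapid intensification.

12 kt, no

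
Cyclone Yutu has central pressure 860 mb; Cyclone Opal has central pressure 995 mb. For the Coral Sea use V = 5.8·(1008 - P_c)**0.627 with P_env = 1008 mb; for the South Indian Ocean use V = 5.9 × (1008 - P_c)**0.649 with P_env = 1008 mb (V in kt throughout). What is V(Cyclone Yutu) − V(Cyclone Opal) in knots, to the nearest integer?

102 kt

Cyclone Yutu: ΔP = 148; V ≈ 5.8 × 148^0.627 ≈ 133.10 kt.
Cyclone Opal: ΔP = 13; V ≈ 5.9 × 13^0.649 ≈ 31.17 kt.
Difference ≈ 133.10 − 31.17 = 101.93 → 102 kt.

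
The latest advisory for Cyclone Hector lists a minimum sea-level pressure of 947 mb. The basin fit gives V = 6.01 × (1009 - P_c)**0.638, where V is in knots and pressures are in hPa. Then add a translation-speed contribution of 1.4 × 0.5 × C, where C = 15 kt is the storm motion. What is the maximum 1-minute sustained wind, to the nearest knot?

ΔP = 1009 − 947 = 62 mb.
62^0.638 ≈ 13.917.
V ≈ 6.01 × 13.917 ≈ 83.6 kt.
Translation term: 1.4 × 0.5 × 15 = 10.5 kt.
Corrected V ≈ 94.1 kt → 94 kt.

94 kt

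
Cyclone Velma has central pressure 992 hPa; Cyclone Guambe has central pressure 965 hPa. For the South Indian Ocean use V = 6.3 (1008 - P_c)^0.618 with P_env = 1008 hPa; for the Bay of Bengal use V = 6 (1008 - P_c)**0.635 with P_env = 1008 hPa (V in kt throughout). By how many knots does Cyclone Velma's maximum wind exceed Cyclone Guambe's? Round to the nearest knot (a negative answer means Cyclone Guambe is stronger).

Cyclone Velma: ΔP = 16; V ≈ 6.3 × 16^0.618 ≈ 34.95 kt.
Cyclone Guambe: ΔP = 43; V ≈ 6 × 43^0.635 ≈ 65.37 kt.
Difference ≈ 34.95 − 65.37 = -30.42 → -30 kt.

-30 kt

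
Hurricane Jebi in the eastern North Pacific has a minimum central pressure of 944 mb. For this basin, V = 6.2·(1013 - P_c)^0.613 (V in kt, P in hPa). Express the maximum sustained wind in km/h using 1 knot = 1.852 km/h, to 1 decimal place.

ΔP = 1013 − 944 = 69 mb.
V ≈ 6.2 × 69^0.613 = 6.2 × 13.403 ≈ 83.101 kt.
83.101 × 1.852 ≈ 153.90 km/h → 153.9 km/h.

153.9 km/h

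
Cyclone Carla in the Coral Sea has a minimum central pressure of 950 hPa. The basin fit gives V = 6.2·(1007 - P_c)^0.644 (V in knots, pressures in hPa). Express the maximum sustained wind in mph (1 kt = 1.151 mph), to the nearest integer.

ΔP = 1007 − 950 = 57 hPa.
V ≈ 6.2 × 57^0.644 = 6.2 × 13.514 ≈ 83.787 kt.
83.787 × 1.151 ≈ 96.44 mph → 96 mph.

96 mph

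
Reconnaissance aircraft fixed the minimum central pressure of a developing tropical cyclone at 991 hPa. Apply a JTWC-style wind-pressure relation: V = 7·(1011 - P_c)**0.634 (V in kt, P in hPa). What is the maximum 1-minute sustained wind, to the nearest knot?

47 kt

ΔP = 1011 − 991 = 20 hPa.
20^0.634 ≈ 6.681.
V ≈ 7 × 6.681 ≈ 46.8 kt.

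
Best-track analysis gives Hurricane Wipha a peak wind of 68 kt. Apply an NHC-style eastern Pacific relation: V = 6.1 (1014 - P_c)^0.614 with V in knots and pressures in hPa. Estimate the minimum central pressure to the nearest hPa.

ΔP = (V / 6.1)^(1/0.614) = (68/6.1)^1.629.
68/6.1 = 11.148; 11.148^1.629 ≈ 50.76 hPa.
P_c = 1014 − 50.76 = 963.24 ≈ 963 hPa.

963 hPa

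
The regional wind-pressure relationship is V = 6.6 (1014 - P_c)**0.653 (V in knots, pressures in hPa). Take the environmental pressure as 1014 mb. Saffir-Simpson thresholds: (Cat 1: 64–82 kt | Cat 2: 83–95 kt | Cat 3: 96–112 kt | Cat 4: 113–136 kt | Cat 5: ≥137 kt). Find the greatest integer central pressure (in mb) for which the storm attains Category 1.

981 mb

Category 1 begins at V = 64 kt.
Required ΔP = (64/6.6)^(1/0.653) = 9.697^1.531 ≈ 32.43 mb.
P_c ≤ 1014 − 32.43 = 981.57, so the highest integer P_c is 981 mb.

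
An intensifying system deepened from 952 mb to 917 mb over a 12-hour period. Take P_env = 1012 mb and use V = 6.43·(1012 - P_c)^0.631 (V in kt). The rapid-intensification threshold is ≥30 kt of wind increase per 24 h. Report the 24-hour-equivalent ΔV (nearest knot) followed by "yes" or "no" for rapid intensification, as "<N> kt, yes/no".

57 kt, yes

V₁: ΔP = 60, V ≈ 6.43 × 60^0.631 ≈ 85.16 kt.
V₂: ΔP = 95, V ≈ 6.43 × 95^0.631 ≈ 113.80 kt.
ΔV over 12 h = 28.64 kt → 24 h equivalent = 28.64 × 24/12 ≈ 57.28 kt.
57 kt ≥ 30 kt ⇒ rapid intensification.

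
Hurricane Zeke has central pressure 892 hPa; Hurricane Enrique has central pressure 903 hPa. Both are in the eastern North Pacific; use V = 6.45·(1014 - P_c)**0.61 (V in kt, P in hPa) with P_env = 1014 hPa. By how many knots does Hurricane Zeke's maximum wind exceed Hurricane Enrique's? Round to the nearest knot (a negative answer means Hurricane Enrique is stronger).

7 kt

Hurricane Zeke: ΔP = 122; V ≈ 6.45 × 122^0.61 ≈ 120.85 kt.
Hurricane Enrique: ΔP = 111; V ≈ 6.45 × 111^0.61 ≈ 114.08 kt.
Difference ≈ 120.85 − 114.08 = 6.77 → 7 kt.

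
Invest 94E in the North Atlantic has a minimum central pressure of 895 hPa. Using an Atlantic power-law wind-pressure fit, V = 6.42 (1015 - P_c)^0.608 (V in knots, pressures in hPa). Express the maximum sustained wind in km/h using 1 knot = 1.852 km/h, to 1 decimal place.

ΔP = 1015 − 895 = 120 hPa.
V ≈ 6.42 × 120^0.608 = 6.42 × 18.371 ≈ 117.944 kt.
117.944 × 1.852 ≈ 218.43 km/h → 218.4 km/h.

218.4 km/h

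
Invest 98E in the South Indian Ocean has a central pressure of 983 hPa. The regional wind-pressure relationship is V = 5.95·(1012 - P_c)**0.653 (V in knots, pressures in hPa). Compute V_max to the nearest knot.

ΔP = 1012 − 983 = 29 hPa.
29^0.653 ≈ 9.015.
V ≈ 5.95 × 9.015 ≈ 53.6 kt.

54 kt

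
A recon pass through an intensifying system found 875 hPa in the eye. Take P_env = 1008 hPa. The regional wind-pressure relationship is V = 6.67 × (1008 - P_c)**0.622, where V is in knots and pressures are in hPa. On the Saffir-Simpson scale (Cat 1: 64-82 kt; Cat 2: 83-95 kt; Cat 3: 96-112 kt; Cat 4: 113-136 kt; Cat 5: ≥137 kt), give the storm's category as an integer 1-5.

ΔP = 1008 − 875 = 133 hPa.
V ≈ 6.67 × 133^0.622 = 6.67 × 20.94 ≈ 140 kt.
140 kt falls in the Category 5 band.

5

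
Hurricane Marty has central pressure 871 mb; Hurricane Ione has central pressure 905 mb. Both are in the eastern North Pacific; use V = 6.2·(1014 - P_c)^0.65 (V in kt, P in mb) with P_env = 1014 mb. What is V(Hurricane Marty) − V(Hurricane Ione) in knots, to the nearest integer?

Hurricane Marty: ΔP = 143; V ≈ 6.2 × 143^0.65 ≈ 156.08 kt.
Hurricane Ione: ΔP = 109; V ≈ 6.2 × 109^0.65 ≈ 130.83 kt.
Difference ≈ 156.08 − 130.83 = 25.25 → 25 kt.

25 kt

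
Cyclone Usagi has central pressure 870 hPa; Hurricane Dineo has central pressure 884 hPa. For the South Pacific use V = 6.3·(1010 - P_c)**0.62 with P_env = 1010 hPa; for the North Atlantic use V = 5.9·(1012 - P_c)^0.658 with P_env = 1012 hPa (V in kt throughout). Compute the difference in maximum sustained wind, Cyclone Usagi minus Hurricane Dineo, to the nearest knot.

Cyclone Usagi: ΔP = 140; V ≈ 6.3 × 140^0.62 ≈ 134.88 kt.
Hurricane Dineo: ΔP = 128; V ≈ 5.9 × 128^0.658 ≈ 143.68 kt.
Difference ≈ 134.88 − 143.68 = -8.80 → -9 kt.

-9 kt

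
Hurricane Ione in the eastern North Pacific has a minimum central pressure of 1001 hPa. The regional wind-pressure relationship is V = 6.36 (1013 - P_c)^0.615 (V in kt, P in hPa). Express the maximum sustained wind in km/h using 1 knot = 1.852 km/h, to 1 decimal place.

54.3 km/h

ΔP = 1013 − 1001 = 12 hPa.
V ≈ 6.36 × 12^0.615 = 6.36 × 4.610 ≈ 29.319 kt.
29.319 × 1.852 ≈ 54.30 km/h → 54.3 km/h.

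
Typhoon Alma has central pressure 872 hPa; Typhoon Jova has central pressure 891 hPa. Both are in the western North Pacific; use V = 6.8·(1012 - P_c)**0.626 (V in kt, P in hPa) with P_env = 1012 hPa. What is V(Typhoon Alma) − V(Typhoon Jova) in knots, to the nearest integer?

Typhoon Alma: ΔP = 140; V ≈ 6.8 × 140^0.626 ≈ 149.96 kt.
Typhoon Jova: ΔP = 121; V ≈ 6.8 × 121^0.626 ≈ 136.88 kt.
Difference ≈ 149.96 − 136.88 = 13.08 → 13 kt.

13 kt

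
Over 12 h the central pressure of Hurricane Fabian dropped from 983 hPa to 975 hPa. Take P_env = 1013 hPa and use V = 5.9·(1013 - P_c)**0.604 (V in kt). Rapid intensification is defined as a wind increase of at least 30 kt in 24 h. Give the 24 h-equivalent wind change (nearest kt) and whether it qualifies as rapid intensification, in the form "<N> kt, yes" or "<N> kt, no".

V₁: ΔP = 30, V ≈ 5.9 × 30^0.604 ≈ 46.03 kt.
V₂: ΔP = 38, V ≈ 5.9 × 38^0.604 ≈ 53.09 kt.
ΔV over 12 h = 7.06 kt → 24 h equivalent = 7.06 × 24/12 ≈ 14.12 kt.
14 kt < 30 kt ⇒ not rapid intensification.

14 kt, no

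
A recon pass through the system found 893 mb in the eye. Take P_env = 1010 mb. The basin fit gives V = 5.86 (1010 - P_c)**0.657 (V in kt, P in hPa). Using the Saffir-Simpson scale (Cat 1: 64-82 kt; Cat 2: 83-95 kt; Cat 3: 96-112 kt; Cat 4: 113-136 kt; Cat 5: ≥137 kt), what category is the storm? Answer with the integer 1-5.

4

ΔP = 1010 − 893 = 117 mb.
V ≈ 5.86 × 117^0.657 = 5.86 × 22.85 ≈ 134 kt.
134 kt falls in the Category 4 band.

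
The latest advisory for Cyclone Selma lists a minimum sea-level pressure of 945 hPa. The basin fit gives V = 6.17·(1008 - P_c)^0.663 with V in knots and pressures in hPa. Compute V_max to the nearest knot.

96 kt

ΔP = 1008 − 945 = 63 hPa.
63^0.663 ≈ 15.594.
V ≈ 6.17 × 15.594 ≈ 96.2 kt.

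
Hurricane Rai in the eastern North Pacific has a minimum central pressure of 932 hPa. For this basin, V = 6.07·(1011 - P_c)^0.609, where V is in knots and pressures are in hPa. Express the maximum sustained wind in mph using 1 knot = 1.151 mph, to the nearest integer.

100 mph

ΔP = 1011 − 932 = 79 hPa.
V ≈ 6.07 × 79^0.609 = 6.07 × 14.311 ≈ 86.865 kt.
86.865 × 1.151 ≈ 99.98 mph → 100 mph.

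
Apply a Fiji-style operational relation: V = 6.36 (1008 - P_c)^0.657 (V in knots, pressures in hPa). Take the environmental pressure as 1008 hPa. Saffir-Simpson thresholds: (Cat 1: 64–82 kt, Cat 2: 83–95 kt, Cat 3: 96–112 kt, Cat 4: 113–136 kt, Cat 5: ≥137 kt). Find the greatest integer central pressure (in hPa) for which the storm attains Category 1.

Category 1 begins at V = 64 kt.
Required ΔP = (64/6.36)^(1/0.657) = 10.063^1.522 ≈ 33.59 hPa.
P_c ≤ 1008 − 33.59 = 974.41, so the highest integer P_c is 974 hPa.

974 hPa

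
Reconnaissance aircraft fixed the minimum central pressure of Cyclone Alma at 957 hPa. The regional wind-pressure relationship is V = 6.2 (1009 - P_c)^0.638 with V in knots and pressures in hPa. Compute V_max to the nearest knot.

77 kt

ΔP = 1009 − 957 = 52 hPa.
52^0.638 ≈ 12.440.
V ≈ 6.2 × 12.440 ≈ 77.1 kt.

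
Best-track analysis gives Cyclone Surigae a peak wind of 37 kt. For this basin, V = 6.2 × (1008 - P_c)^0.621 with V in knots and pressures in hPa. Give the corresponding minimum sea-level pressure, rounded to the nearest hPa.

990 hPa

ΔP = (V / 6.2)^(1/0.621) = (37/6.2)^1.610.
37/6.2 = 5.968; 5.968^1.610 ≈ 17.75 hPa.
P_c = 1008 − 17.75 = 990.25 ≈ 990 hPa.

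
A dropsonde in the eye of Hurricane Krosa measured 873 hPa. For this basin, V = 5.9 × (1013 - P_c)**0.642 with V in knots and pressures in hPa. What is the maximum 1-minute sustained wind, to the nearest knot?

141 kt

ΔP = 1013 − 873 = 140 hPa.
140^0.642 ≈ 23.868.
V ≈ 5.9 × 23.868 ≈ 140.8 kt.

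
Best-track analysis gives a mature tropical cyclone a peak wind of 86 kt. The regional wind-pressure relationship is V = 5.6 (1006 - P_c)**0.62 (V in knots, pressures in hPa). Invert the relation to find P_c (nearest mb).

924 mb

ΔP = (V / 5.6)^(1/0.62) = (86/5.6)^1.613.
86/5.6 = 15.357; 15.357^1.613 ≈ 81.92 mb.
P_c = 1006 − 81.92 = 924.08 ≈ 924 mb.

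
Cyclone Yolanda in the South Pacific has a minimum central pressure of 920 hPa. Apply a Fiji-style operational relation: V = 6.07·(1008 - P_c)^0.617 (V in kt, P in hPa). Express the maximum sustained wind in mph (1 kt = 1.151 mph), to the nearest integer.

111 mph

ΔP = 1008 − 920 = 88 hPa.
V ≈ 6.07 × 88^0.617 = 6.07 × 15.840 ≈ 96.147 kt.
96.147 × 1.151 ≈ 110.66 mph → 111 mph.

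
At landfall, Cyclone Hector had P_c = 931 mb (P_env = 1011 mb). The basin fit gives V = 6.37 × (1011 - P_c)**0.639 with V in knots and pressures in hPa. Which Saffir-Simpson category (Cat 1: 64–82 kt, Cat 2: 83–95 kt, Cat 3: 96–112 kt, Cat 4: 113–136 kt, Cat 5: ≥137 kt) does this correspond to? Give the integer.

ΔP = 1011 − 931 = 80 mb.
V ≈ 6.37 × 80^0.639 = 6.37 × 16.45 ≈ 105 kt.
105 kt falls in the Category 3 band.

3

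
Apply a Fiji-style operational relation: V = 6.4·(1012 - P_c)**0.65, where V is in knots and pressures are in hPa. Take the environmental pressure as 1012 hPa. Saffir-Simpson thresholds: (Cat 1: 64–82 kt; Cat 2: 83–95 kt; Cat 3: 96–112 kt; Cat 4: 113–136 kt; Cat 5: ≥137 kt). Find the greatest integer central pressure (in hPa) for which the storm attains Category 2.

Category 2 begins at V = 83 kt.
Required ΔP = (83/6.4)^(1/0.65) = 12.969^1.538 ≈ 51.54 hPa.
P_c ≤ 1012 − 51.54 = 960.46, so the highest integer P_c is 960 hPa.

960 hPa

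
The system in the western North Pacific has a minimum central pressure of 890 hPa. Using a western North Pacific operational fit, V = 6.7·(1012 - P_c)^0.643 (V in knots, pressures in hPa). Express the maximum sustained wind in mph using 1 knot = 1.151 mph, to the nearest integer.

169 mph

ΔP = 1012 − 890 = 122 hPa.
V ≈ 6.7 × 122^0.643 = 6.7 × 21.955 ≈ 147.097 kt.
147.097 × 1.151 ≈ 169.31 mph → 169 mph.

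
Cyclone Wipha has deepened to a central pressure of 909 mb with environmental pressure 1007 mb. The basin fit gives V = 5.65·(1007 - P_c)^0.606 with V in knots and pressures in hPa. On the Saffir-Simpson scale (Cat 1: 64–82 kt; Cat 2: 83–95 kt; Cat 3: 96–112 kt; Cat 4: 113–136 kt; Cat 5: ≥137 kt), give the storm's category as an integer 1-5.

ΔP = 1007 − 909 = 98 mb.
V ≈ 5.65 × 98^0.606 = 5.65 × 16.09 ≈ 91 kt.
91 kt falls in the Category 2 band.

2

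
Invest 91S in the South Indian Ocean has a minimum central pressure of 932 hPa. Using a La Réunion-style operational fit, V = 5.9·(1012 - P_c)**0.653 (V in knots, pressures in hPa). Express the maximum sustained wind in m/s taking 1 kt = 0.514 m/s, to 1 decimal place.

53.0 m/s

ΔP = 1012 − 932 = 80 hPa.
V ≈ 5.9 × 80^0.653 = 5.9 × 17.487 ≈ 103.174 kt.
103.174 × 0.514 ≈ 53.03 m/s → 53.0 m/s.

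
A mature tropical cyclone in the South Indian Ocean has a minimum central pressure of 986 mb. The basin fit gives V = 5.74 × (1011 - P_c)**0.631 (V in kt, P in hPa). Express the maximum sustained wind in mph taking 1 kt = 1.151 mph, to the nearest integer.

ΔP = 1011 − 986 = 25 mb.
V ≈ 5.74 × 25^0.631 = 5.74 × 7.623 ≈ 43.753 kt.
43.753 × 1.151 ≈ 50.36 mph → 50 mph.

50 mph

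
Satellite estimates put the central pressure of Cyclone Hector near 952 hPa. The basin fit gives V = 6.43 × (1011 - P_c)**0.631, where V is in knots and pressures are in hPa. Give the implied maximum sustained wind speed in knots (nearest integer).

ΔP = 1011 − 952 = 59 hPa.
59^0.631 ≈ 13.104.
V ≈ 6.43 × 13.104 ≈ 84.3 kt.

84 kt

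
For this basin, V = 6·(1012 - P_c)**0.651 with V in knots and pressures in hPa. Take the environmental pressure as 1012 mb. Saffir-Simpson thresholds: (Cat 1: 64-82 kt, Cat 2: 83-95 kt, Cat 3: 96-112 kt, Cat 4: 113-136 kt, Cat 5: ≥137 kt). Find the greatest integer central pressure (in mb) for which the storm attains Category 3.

Category 3 begins at V = 96 kt.
Required ΔP = (96/6)^(1/0.651) = 16.000^1.536 ≈ 70.74 mb.
P_c ≤ 1012 − 70.74 = 941.26, so the highest integer P_c is 941 mb.

941 mb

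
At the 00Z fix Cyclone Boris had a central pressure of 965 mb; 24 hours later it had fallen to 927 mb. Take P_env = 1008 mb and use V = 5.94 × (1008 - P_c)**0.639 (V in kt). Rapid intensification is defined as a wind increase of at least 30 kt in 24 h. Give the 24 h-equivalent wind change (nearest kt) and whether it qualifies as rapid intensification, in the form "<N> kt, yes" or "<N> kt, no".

V₁: ΔP = 43, V ≈ 5.94 × 43^0.639 ≈ 65.70 kt.
V₂: ΔP = 81, V ≈ 5.94 × 81^0.639 ≈ 98.47 kt.
ΔV over 24 h = 32.77 kt → 24 h equivalent = 32.77 × 24/24 ≈ 32.77 kt.
33 kt ≥ 30 kt ⇒ rapid intensification.

33 kt, yes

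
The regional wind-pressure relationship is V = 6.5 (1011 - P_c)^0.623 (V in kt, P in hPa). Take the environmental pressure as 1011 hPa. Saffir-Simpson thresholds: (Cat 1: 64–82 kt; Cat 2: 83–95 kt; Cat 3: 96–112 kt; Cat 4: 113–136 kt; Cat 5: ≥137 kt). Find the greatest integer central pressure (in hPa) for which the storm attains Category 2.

951 hPa

Category 2 begins at V = 83 kt.
Required ΔP = (83/6.5)^(1/0.623) = 12.769^1.605 ≈ 59.64 hPa.
P_c ≤ 1011 − 59.64 = 951.36, so the highest integer P_c is 951 hPa.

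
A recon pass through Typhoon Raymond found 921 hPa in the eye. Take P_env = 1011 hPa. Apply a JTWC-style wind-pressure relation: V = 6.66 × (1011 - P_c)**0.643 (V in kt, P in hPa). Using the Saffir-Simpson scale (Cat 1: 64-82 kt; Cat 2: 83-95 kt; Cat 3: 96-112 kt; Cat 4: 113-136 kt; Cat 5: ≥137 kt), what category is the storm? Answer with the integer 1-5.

4

ΔP = 1011 − 921 = 90 hPa.
V ≈ 6.66 × 90^0.643 = 6.66 × 18.05 ≈ 120 kt.
120 kt falls in the Category 4 band.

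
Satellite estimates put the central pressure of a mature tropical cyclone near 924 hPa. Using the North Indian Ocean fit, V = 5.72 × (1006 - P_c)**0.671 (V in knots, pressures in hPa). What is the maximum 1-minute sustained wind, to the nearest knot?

ΔP = 1006 − 924 = 82 hPa.
82^0.671 ≈ 19.238.
V ≈ 5.72 × 19.238 ≈ 110.0 kt.

110 kt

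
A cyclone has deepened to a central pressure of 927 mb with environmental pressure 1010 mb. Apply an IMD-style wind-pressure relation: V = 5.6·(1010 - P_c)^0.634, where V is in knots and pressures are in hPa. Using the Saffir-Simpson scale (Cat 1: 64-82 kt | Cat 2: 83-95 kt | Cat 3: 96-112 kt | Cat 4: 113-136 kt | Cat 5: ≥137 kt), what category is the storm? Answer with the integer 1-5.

ΔP = 1010 − 927 = 83 mb.
V ≈ 5.6 × 83^0.634 = 5.6 × 16.47 ≈ 92 kt.
92 kt falls in the Category 2 band.

2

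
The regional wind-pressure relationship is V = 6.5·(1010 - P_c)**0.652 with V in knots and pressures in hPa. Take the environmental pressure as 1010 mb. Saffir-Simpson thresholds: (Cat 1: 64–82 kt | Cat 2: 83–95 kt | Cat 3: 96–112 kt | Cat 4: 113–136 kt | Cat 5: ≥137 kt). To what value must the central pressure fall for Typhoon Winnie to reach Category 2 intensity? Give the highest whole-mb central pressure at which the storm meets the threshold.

Category 2 begins at V = 83 kt.
Required ΔP = (83/6.5)^(1/0.652) = 12.769^1.534 ≈ 49.72 mb.
P_c ≤ 1010 − 49.72 = 960.28, so the highest integer P_c is 960 mb.

960 mb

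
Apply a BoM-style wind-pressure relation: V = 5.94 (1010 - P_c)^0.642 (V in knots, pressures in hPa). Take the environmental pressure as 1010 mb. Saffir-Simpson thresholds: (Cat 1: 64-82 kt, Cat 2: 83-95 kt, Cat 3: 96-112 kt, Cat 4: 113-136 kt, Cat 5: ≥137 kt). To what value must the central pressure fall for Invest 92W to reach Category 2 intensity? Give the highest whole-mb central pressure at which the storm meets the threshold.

949 mb

Category 2 begins at V = 83 kt.
Required ΔP = (83/5.94)^(1/0.642) = 13.973^1.558 ≈ 60.81 mb.
P_c ≤ 1010 − 60.81 = 949.19, so the highest integer P_c is 949 mb.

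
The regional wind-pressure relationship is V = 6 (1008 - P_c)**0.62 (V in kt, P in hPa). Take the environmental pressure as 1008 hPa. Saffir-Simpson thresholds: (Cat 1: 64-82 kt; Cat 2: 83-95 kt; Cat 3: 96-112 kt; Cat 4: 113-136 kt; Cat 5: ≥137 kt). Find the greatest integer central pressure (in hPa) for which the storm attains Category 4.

Category 4 begins at V = 113 kt.
Required ΔP = (113/6)^(1/0.62) = 18.833^1.613 ≈ 113.85 hPa.
P_c ≤ 1008 − 113.85 = 894.15, so the highest integer P_c is 894 hPa.

894 hPa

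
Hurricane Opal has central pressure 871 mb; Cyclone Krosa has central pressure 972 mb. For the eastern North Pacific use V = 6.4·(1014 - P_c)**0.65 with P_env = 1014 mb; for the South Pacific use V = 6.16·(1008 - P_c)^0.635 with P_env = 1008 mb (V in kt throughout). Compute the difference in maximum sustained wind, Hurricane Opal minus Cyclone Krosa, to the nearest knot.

Hurricane Opal: ΔP = 143; V ≈ 6.4 × 143^0.65 ≈ 161.12 kt.
Cyclone Krosa: ΔP = 36; V ≈ 6.16 × 36^0.635 ≈ 59.96 kt.
Difference ≈ 161.12 − 59.96 = 101.16 → 101 kt.

101 kt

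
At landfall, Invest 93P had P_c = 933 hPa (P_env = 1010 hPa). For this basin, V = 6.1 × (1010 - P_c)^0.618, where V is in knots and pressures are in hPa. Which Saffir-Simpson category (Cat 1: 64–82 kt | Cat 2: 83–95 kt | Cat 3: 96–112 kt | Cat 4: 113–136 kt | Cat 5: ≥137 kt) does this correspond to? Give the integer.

2

ΔP = 1010 − 933 = 77 hPa.
V ≈ 6.1 × 77^0.618 = 6.1 × 14.65 ≈ 89 kt.
89 kt falls in the Category 2 band.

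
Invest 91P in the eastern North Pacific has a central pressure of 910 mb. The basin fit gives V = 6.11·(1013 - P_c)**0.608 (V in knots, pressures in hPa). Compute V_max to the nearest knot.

102 kt

ΔP = 1013 − 910 = 103 mb.
103^0.608 ≈ 16.742.
V ≈ 6.11 × 16.742 ≈ 102.3 kt.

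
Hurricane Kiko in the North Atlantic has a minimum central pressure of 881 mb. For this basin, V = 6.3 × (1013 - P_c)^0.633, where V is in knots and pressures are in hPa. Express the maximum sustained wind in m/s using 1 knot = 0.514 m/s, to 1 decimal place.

ΔP = 1013 − 881 = 132 mb.
V ≈ 6.3 × 132^0.633 = 6.3 × 21.995 ≈ 138.568 kt.
138.568 × 0.514 ≈ 71.22 m/s → 71.2 m/s.

71.2 m/s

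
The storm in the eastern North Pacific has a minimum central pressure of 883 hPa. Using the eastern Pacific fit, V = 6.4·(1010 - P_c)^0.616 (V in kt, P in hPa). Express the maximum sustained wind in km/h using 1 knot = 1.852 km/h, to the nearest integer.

234 km/h

ΔP = 1010 − 883 = 127 hPa.
V ≈ 6.4 × 127^0.616 = 6.4 × 19.767 ≈ 126.509 kt.
126.509 × 1.852 ≈ 234.30 km/h → 234 km/h.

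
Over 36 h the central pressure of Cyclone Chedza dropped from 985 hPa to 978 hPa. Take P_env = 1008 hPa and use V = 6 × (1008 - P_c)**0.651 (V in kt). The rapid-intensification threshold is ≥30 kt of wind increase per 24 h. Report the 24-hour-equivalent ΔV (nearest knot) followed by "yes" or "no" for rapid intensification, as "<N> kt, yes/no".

V₁: ΔP = 23, V ≈ 6 × 23^0.651 ≈ 46.20 kt.
V₂: ΔP = 30, V ≈ 6 × 30^0.651 ≈ 54.92 kt.
ΔV over 36 h = 8.72 kt → 24 h equivalent = 8.72 × 24/36 ≈ 5.81 kt.
6 kt < 30 kt ⇒ not rapid intensification.

6 kt, no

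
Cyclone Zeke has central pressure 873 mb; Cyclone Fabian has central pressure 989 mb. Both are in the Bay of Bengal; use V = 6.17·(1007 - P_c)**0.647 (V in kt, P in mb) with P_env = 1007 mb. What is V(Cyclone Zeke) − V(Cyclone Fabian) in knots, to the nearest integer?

Cyclone Zeke: ΔP = 134; V ≈ 6.17 × 134^0.647 ≈ 146.73 kt.
Cyclone Fabian: ΔP = 18; V ≈ 6.17 × 18^0.647 ≈ 40.04 kt.
Difference ≈ 146.73 − 40.04 = 106.69 → 107 kt.

107 kt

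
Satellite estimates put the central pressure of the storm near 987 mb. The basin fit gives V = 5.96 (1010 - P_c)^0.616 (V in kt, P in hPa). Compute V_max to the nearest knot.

41 kt

ΔP = 1010 − 987 = 23 mb.
23^0.616 ≈ 6.900.
V ≈ 5.96 × 6.900 ≈ 41.1 kt.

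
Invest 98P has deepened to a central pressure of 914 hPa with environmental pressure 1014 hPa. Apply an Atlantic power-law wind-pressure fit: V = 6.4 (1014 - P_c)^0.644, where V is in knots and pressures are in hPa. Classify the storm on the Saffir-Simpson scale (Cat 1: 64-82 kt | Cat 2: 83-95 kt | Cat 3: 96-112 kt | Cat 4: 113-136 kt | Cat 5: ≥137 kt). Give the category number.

ΔP = 1014 − 914 = 100 hPa.
V ≈ 6.4 × 100^0.644 = 6.4 × 19.41 ≈ 124 kt.
124 kt falls in the Category 4 band.

4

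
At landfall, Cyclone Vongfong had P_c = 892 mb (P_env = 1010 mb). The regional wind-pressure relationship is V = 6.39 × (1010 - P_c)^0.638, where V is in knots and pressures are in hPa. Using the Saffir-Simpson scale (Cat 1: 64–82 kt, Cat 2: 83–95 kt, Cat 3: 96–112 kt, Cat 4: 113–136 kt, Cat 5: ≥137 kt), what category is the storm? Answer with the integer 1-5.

4

ΔP = 1010 − 892 = 118 mb.
V ≈ 6.39 × 118^0.638 = 6.39 × 20.98 ≈ 134 kt.
134 kt falls in the Category 4 band.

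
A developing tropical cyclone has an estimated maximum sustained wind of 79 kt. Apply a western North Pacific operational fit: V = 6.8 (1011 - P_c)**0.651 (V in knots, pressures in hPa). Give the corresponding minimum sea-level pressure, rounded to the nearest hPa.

ΔP = (V / 6.8)^(1/0.651) = (79/6.8)^1.536.
79/6.8 = 11.618; 11.618^1.536 ≈ 43.26 hPa.
P_c = 1011 − 43.26 = 967.74 ≈ 968 hPa.

968 hPa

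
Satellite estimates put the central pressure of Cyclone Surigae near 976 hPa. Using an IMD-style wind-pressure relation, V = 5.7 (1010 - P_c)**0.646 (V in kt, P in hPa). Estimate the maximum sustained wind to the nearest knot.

56 kt

ΔP = 1010 − 976 = 34 hPa.
34^0.646 ≈ 9.757.
V ≈ 5.7 × 9.757 ≈ 55.6 kt.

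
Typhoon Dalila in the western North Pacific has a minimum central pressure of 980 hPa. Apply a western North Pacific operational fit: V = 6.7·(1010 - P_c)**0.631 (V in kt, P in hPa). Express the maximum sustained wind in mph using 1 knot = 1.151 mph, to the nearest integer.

66 mph

ΔP = 1010 − 980 = 30 hPa.
V ≈ 6.7 × 30^0.631 = 6.7 × 8.552 ≈ 57.298 kt.
57.298 × 1.151 ≈ 65.95 mph → 66 mph.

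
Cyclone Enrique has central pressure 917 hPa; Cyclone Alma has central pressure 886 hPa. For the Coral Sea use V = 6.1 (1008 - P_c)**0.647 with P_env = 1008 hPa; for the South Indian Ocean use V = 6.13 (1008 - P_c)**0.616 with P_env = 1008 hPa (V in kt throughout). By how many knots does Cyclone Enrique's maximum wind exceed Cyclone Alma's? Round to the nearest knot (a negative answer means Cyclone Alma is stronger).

Cyclone Enrique: ΔP = 91; V ≈ 6.1 × 91^0.647 ≈ 112.94 kt.
Cyclone Alma: ΔP = 122; V ≈ 6.13 × 122^0.616 ≈ 118.21 kt.
Difference ≈ 112.94 − 118.21 = -5.27 → -5 kt.

-5 kt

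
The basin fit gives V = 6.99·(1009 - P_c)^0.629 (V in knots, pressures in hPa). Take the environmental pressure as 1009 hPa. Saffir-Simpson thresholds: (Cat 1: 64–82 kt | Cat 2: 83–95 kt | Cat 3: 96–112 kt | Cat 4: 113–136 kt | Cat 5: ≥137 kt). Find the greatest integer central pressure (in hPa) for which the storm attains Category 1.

Category 1 begins at V = 64 kt.
Required ΔP = (64/6.99)^(1/0.629) = 9.156^1.590 ≈ 33.80 hPa.
P_c ≤ 1009 − 33.80 = 975.20, so the highest integer P_c is 975 hPa.

975 hPa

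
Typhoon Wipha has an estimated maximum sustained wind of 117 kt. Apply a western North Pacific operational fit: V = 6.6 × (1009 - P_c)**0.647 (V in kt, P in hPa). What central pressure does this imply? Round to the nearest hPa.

ΔP = (V / 6.6)^(1/0.647) = (117/6.6)^1.546.
117/6.6 = 17.727; 17.727^1.546 ≈ 85.09 hPa.
P_c = 1009 − 85.09 = 923.91 ≈ 924 hPa.

924 hPa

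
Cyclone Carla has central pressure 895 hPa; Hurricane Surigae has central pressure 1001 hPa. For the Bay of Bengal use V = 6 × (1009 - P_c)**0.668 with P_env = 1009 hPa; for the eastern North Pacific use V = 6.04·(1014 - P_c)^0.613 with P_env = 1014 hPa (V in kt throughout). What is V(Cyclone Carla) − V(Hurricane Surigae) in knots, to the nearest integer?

113 kt

Cyclone Carla: ΔP = 114; V ≈ 6 × 114^0.668 ≈ 141.96 kt.
Hurricane Surigae: ΔP = 13; V ≈ 6.04 × 13^0.613 ≈ 29.10 kt.
Difference ≈ 141.96 − 29.10 = 112.86 → 113 kt.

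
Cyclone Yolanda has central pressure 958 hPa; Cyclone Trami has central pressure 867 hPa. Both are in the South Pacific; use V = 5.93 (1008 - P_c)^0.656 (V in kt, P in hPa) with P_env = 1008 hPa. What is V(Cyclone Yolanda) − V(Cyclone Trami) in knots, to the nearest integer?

-75 kt

Cyclone Yolanda: ΔP = 50; V ≈ 5.93 × 50^0.656 ≈ 77.19 kt.
Cyclone Trami: ΔP = 141; V ≈ 5.93 × 141^0.656 ≈ 152.39 kt.
Difference ≈ 77.19 − 152.39 = -75.20 → -75 kt.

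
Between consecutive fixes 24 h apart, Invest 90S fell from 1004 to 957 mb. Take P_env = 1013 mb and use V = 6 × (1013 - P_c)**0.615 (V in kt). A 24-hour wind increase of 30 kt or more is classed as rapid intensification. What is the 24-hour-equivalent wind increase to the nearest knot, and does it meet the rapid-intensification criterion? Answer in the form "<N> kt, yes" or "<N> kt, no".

48 kt, yes

V₁: ΔP = 9, V ≈ 6 × 9^0.615 ≈ 23.17 kt.
V₂: ΔP = 56, V ≈ 6 × 56^0.615 ≈ 71.33 kt.
ΔV over 24 h = 48.16 kt → 24 h equivalent = 48.16 × 24/24 ≈ 48.16 kt.
48 kt ≥ 30 kt ⇒ rapid intensification.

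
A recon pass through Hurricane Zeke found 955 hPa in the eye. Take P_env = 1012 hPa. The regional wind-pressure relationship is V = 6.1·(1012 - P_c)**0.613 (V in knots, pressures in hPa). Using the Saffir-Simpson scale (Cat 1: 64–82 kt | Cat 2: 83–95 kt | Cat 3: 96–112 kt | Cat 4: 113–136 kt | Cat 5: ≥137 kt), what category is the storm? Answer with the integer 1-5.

ΔP = 1012 − 955 = 57 hPa.
V ≈ 6.1 × 57^0.613 = 6.1 × 11.92 ≈ 73 kt.
73 kt falls in the Category 1 band.

1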